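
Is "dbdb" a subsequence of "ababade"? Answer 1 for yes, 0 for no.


Check if "dbdb" is a subsequence of "ababade"
Greedy scan:
  Position 0 ('a'): no match needed
  Position 1 ('b'): no match needed
  Position 2 ('a'): no match needed
  Position 3 ('b'): no match needed
  Position 4 ('a'): no match needed
  Position 5 ('d'): matches sub[0] = 'd'
  Position 6 ('e'): no match needed
Only matched 1/4 characters => not a subsequence

0


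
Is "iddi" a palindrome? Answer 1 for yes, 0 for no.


Input: iddi
Reversed: iddi
  Compare pos 0 ('i') with pos 3 ('i'): match
  Compare pos 1 ('d') with pos 2 ('d'): match
Result: palindrome

1


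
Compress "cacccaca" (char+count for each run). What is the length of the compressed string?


Input: cacccaca
Runs:
  'c' x 1 => "c1"
  'a' x 1 => "a1"
  'c' x 3 => "c3"
  'a' x 1 => "a1"
  'c' x 1 => "c1"
  'a' x 1 => "a1"
Compressed: "c1a1c3a1c1a1"
Compressed length: 12

12


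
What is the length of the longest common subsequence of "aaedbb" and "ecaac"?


LCS of "aaedbb" and "ecaac"
DP table:
           e    c    a    a    c
      0    0    0    0    0    0
  a   0    0    0    1    1    1
  a   0    0    0    1    2    2
  e   0    1    1    1    2    2
  d   0    1    1    1    2    2
  b   0    1    1    1    2    2
  b   0    1    1    1    2    2
LCS length = dp[6][5] = 2

2


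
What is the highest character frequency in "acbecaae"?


Input: acbecaae
Character counts:
  'a': 3
  'b': 1
  'c': 2
  'e': 2
Maximum frequency: 3

3


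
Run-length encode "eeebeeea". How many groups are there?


Input: eeebeeea
Scanning for consecutive runs:
  Group 1: 'e' x 3 (positions 0-2)
  Group 2: 'b' x 1 (positions 3-3)
  Group 3: 'e' x 3 (positions 4-6)
  Group 4: 'a' x 1 (positions 7-7)
Total groups: 4

4


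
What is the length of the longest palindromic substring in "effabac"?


Input: "effabac"
Checking substrings for palindromes:
  [3:6] "aba" (len 3) => palindrome
  [1:3] "ff" (len 2) => palindrome
Longest palindromic substring: "aba" with length 3

3


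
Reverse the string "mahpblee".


Input: mahpblee
Reading characters right to left:
  Position 7: 'e'
  Position 6: 'e'
  Position 5: 'l'
  Position 4: 'b'
  Position 3: 'p'
  Position 2: 'h'
  Position 1: 'a'
  Position 0: 'm'
Reversed: eelbpham

eelbpham


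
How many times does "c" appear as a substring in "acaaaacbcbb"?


Searching for "c" in "acaaaacbcbb"
Scanning each position:
  Position 0: "a" => no
  Position 1: "c" => MATCH
  Position 2: "a" => no
  Position 3: "a" => no
  Position 4: "a" => no
  Position 5: "a" => no
  Position 6: "c" => MATCH
  Position 7: "b" => no
  Position 8: "c" => MATCH
  Position 9: "b" => no
  Position 10: "b" => no
Total occurrences: 3

3


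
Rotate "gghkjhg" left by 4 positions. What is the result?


Input: "gghkjhg", rotate left by 4
First 4 characters: "gghk"
Remaining characters: "jhg"
Concatenate remaining + first: "jhg" + "gghk" = "jhggghk"

jhggghk


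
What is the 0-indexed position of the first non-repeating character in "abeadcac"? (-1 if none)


Input: abeadcac
Character frequencies:
  'a': 3
  'b': 1
  'c': 2
  'd': 1
  'e': 1
Scanning left to right for freq == 1:
  Position 0 ('a'): freq=3, skip
  Position 1 ('b'): unique! => answer = 1

1


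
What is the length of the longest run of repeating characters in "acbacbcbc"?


Input: "acbacbcbc"
Scanning for longest run:
  Position 1 ('c'): new char, reset run to 1
  Position 2 ('b'): new char, reset run to 1
  Position 3 ('a'): new char, reset run to 1
  Position 4 ('c'): new char, reset run to 1
  Position 5 ('b'): new char, reset run to 1
  Position 6 ('c'): new char, reset run to 1
  Position 7 ('b'): new char, reset run to 1
  Position 8 ('c'): new char, reset run to 1
Longest run: 'a' with length 1

1


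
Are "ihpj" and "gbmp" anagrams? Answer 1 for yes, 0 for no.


Strings: "ihpj", "gbmp"
Sorted first:  hijp
Sorted second: bgmp
Differ at position 0: 'h' vs 'b' => not anagrams

0


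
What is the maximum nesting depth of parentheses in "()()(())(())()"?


Input: "()()(())(())()"
Tracking depth:
  Position 0 '(': depth becomes 1
  Position 1 ')': depth becomes 0
  Position 2 '(': depth becomes 1
  Position 3 ')': depth becomes 0
  Position 4 '(': depth becomes 1
  Position 5 '(': depth becomes 2
  Position 6 ')': depth becomes 1
  Position 7 ')': depth becomes 0
  Position 8 '(': depth becomes 1
  Position 9 '(': depth becomes 2
  Position 10 ')': depth becomes 1
  Position 11 ')': depth becomes 0
  Position 12 '(': depth becomes 1
  Position 13 ')': depth becomes 0
Maximum depth reached: 2

2


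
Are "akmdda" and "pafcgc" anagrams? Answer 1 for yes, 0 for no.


Strings: "akmdda", "pafcgc"
Sorted first:  aaddkm
Sorted second: accfgp
Differ at position 1: 'a' vs 'c' => not anagrams

0


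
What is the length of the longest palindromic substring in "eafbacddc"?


Input: "eafbacddc"
Checking substrings for palindromes:
  [5:9] "cddc" (len 4) => palindrome
  [6:8] "dd" (len 2) => palindrome
Longest palindromic substring: "cddc" with length 4

4


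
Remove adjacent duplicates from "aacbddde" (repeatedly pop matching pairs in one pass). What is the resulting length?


Input: aacbddde
Stack-based adjacent duplicate removal:
  Read 'a': push. Stack: a
  Read 'a': matches stack top 'a' => pop. Stack: (empty)
  Read 'c': push. Stack: c
  Read 'b': push. Stack: cb
  Read 'd': push. Stack: cbd
  Read 'd': matches stack top 'd' => pop. Stack: cb
  Read 'd': push. Stack: cbd
  Read 'e': push. Stack: cbde
Final stack: "cbde" (length 4)

4


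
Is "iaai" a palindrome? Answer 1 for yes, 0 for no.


Input: iaai
Reversed: iaai
  Compare pos 0 ('i') with pos 3 ('i'): match
  Compare pos 1 ('a') with pos 2 ('a'): match
Result: palindrome

1


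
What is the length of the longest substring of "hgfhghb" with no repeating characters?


Input: "hgfhghb"
Sliding window (track last position of each char):
  Position 0 ('h'): window [0,0] length 1 -- new best
  Position 1 ('g'): window [0,1] length 2 -- new best
  Position 2 ('f'): window [0,2] length 3 -- new best
  Position 3 ('h'): repeat (last at 0), move window start to 1
  Position 3 ('h'): window [1,3] length 3
  Position 4 ('g'): repeat (last at 1), move window start to 2
  Position 4 ('g'): window [2,4] length 3
  Position 5 ('h'): repeat (last at 3), move window start to 4
  Position 5 ('h'): window [4,5] length 2
  Position 6 ('b'): window [4,6] length 3
Longest substring with no repeats: "hgf" with length 3

3


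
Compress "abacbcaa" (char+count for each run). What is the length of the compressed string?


Input: abacbcaa
Runs:
  'a' x 1 => "a1"
  'b' x 1 => "b1"
  'a' x 1 => "a1"
  'c' x 1 => "c1"
  'b' x 1 => "b1"
  'c' x 1 => "c1"
  'a' x 2 => "a2"
Compressed: "a1b1a1c1b1c1a2"
Compressed length: 14

14


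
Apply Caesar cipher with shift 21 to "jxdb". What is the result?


Caesar cipher: shift "jxdb" by 21
  'j' (pos 9) + 21 = pos 4 = 'e'
  'x' (pos 23) + 21 = pos 18 = 's'
  'd' (pos 3) + 21 = pos 24 = 'y'
  'b' (pos 1) + 21 = pos 22 = 'w'
Result: esyw

esyw


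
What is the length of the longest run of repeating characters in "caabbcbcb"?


Input: "caabbcbcb"
Scanning for longest run:
  Position 1 ('a'): new char, reset run to 1
  Position 2 ('a'): continues run of 'a', length=2
  Position 3 ('b'): new char, reset run to 1
  Position 4 ('b'): continues run of 'b', length=2
  Position 5 ('c'): new char, reset run to 1
  Position 6 ('b'): new char, reset run to 1
  Position 7 ('c'): new char, reset run to 1
  Position 8 ('b'): new char, reset run to 1
Longest run: 'a' with length 2

2


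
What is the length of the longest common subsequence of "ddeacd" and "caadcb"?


LCS of "ddeacd" and "caadcb"
DP table:
           c    a    a    d    c    b
      0    0    0    0    0    0    0
  d   0    0    0    0    1    1    1
  d   0    0    0    0    1    1    1
  e   0    0    0    0    1    1    1
  a   0    0    1    1    1    1    1
  c   0    1    1    1    1    2    2
  d   0    1    1    1    2    2    2
LCS length = dp[6][6] = 2

2


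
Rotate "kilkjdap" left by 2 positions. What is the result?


Input: "kilkjdap", rotate left by 2
First 2 characters: "ki"
Remaining characters: "lkjdap"
Concatenate remaining + first: "lkjdap" + "ki" = "lkjdapki"

lkjdapki


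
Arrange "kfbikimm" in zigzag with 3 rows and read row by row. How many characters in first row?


Zigzag "kfbikimm" into 3 rows:
Placing characters:
  'k' => row 0
  'f' => row 1
  'b' => row 2
  'i' => row 1
  'k' => row 0
  'i' => row 1
  'm' => row 2
  'm' => row 1
Rows:
  Row 0: "kk"
  Row 1: "fiim"
  Row 2: "bm"
First row length: 2

2


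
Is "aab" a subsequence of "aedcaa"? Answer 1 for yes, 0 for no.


Check if "aab" is a subsequence of "aedcaa"
Greedy scan:
  Position 0 ('a'): matches sub[0] = 'a'
  Position 1 ('e'): no match needed
  Position 2 ('d'): no match needed
  Position 3 ('c'): no match needed
  Position 4 ('a'): matches sub[1] = 'a'
  Position 5 ('a'): no match needed
Only matched 2/3 characters => not a subsequence

0


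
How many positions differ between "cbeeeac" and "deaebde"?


Comparing "cbeeeac" and "deaebde" position by position:
  Position 0: 'c' vs 'd' => DIFFER
  Position 1: 'b' vs 'e' => DIFFER
  Position 2: 'e' vs 'a' => DIFFER
  Position 3: 'e' vs 'e' => same
  Position 4: 'e' vs 'b' => DIFFER
  Position 5: 'a' vs 'd' => DIFFER
  Position 6: 'c' vs 'e' => DIFFER
Positions that differ: 6

6


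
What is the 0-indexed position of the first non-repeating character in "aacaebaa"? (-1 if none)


Input: aacaebaa
Character frequencies:
  'a': 5
  'b': 1
  'c': 1
  'e': 1
Scanning left to right for freq == 1:
  Position 0 ('a'): freq=5, skip
  Position 1 ('a'): freq=5, skip
  Position 2 ('c'): unique! => answer = 2

2


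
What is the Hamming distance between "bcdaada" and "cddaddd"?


Comparing "bcdaada" and "cddaddd" position by position:
  Position 0: 'b' vs 'c' => differ
  Position 1: 'c' vs 'd' => differ
  Position 2: 'd' vs 'd' => same
  Position 3: 'a' vs 'a' => same
  Position 4: 'a' vs 'd' => differ
  Position 5: 'd' vs 'd' => same
  Position 6: 'a' vs 'd' => differ
Total differences (Hamming distance): 4

4


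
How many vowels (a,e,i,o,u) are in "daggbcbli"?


Input: daggbcbli
Checking each character:
  'd' at position 0: consonant
  'a' at position 1: vowel (running total: 1)
  'g' at position 2: consonant
  'g' at position 3: consonant
  'b' at position 4: consonant
  'c' at position 5: consonant
  'b' at position 6: consonant
  'l' at position 7: consonant
  'i' at position 8: vowel (running total: 2)
Total vowels: 2

2


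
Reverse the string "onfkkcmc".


Input: onfkkcmc
Reading characters right to left:
  Position 7: 'c'
  Position 6: 'm'
  Position 5: 'c'
  Position 4: 'k'
  Position 3: 'k'
  Position 2: 'f'
  Position 1: 'n'
  Position 0: 'o'
Reversed: cmckkfno

cmckkfno


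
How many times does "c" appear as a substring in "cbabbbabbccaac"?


Searching for "c" in "cbabbbabbccaac"
Scanning each position:
  Position 0: "c" => MATCH
  Position 1: "b" => no
  Position 2: "a" => no
  Position 3: "b" => no
  Position 4: "b" => no
  Position 5: "b" => no
  Position 6: "a" => no
  Position 7: "b" => no
  Position 8: "b" => no
  Position 9: "c" => MATCH
  Position 10: "c" => MATCH
  Position 11: "a" => no
  Position 12: "a" => no
  Position 13: "c" => MATCH
Total occurrences: 4

4


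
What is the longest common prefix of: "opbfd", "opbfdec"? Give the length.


Words: opbfd, opbfdec
  Position 0: all 'o' => match
  Position 1: all 'p' => match
  Position 2: all 'b' => match
  Position 3: all 'f' => match
  Position 4: all 'd' => match
LCP = "opbfd" (length 5)

5


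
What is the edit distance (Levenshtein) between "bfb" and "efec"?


Computing edit distance: "bfb" -> "efec"
DP table:
           e    f    e    c
      0    1    2    3    4
  b   1    1    2    3    4
  f   2    2    1    2    3
  b   3    3    2    2    3
Edit distance = dp[3][4] = 3

3


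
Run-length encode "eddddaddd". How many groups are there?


Input: eddddaddd
Scanning for consecutive runs:
  Group 1: 'e' x 1 (positions 0-0)
  Group 2: 'd' x 4 (positions 1-4)
  Group 3: 'a' x 1 (positions 5-5)
  Group 4: 'd' x 3 (positions 6-8)
Total groups: 4

4


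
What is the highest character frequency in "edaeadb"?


Input: edaeadb
Character counts:
  'a': 2
  'b': 1
  'd': 2
  'e': 2
Maximum frequency: 2

2


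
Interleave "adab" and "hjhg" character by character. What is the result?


Interleaving "adab" and "hjhg":
  Position 0: 'a' from first, 'h' from second => "ah"
  Position 1: 'd' from first, 'j' from second => "dj"
  Position 2: 'a' from first, 'h' from second => "ah"
  Position 3: 'b' from first, 'g' from second => "bg"
Result: ahdjahbg

ahdjahbg


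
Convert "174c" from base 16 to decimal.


Input: "174c" in base 16
Positional expansion:
  Digit '1' (value 1) x 16^3 = 4096
  Digit '7' (value 7) x 16^2 = 1792
  Digit '4' (value 4) x 16^1 = 64
  Digit 'c' (value 12) x 16^0 = 12
Sum = 5964

5964


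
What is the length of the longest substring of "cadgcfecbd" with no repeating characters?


Input: "cadgcfecbd"
Sliding window (track last position of each char):
  Position 0 ('c'): window [0,0] length 1 -- new best
  Position 1 ('a'): window [0,1] length 2 -- new best
  Position 2 ('d'): window [0,2] length 3 -- new best
  Position 3 ('g'): window [0,3] length 4 -- new best
  Position 4 ('c'): repeat (last at 0), move window start to 1
  Position 4 ('c'): window [1,4] length 4
  Position 5 ('f'): window [1,5] length 5 -- new best
  Position 6 ('e'): window [1,6] length 6 -- new best
  Position 7 ('c'): repeat (last at 4), move window start to 5
  Position 7 ('c'): window [5,7] length 3
  Position 8 ('b'): window [5,8] length 4
  Position 9 ('d'): window [5,9] length 5
Longest substring with no repeats: "adgcfe" with length 6

6


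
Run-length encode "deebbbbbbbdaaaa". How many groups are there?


Input: deebbbbbbbdaaaa
Scanning for consecutive runs:
  Group 1: 'd' x 1 (positions 0-0)
  Group 2: 'e' x 2 (positions 1-2)
  Group 3: 'b' x 7 (positions 3-9)
  Group 4: 'd' x 1 (positions 10-10)
  Group 5: 'a' x 4 (positions 11-14)
Total groups: 5

5


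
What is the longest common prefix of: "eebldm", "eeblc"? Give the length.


Words: eebldm, eeblc
  Position 0: all 'e' => match
  Position 1: all 'e' => match
  Position 2: all 'b' => match
  Position 3: all 'l' => match
  Position 4: ('d', 'c') => mismatch, stop
LCP = "eebl" (length 4)

4


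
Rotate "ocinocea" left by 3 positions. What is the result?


Input: "ocinocea", rotate left by 3
First 3 characters: "oci"
Remaining characters: "nocea"
Concatenate remaining + first: "nocea" + "oci" = "noceaoci"

noceaoci


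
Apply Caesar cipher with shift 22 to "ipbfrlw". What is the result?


Caesar cipher: shift "ipbfrlw" by 22
  'i' (pos 8) + 22 = pos 4 = 'e'
  'p' (pos 15) + 22 = pos 11 = 'l'
  'b' (pos 1) + 22 = pos 23 = 'x'
  'f' (pos 5) + 22 = pos 1 = 'b'
  'r' (pos 17) + 22 = pos 13 = 'n'
  'l' (pos 11) + 22 = pos 7 = 'h'
  'w' (pos 22) + 22 = pos 18 = 's'
Result: elxbnhs

elxbnhs


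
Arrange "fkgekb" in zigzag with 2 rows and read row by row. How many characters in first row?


Zigzag "fkgekb" into 2 rows:
Placing characters:
  'f' => row 0
  'k' => row 1
  'g' => row 0
  'e' => row 1
  'k' => row 0
  'b' => row 1
Rows:
  Row 0: "fgk"
  Row 1: "keb"
First row length: 3

3


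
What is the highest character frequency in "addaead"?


Input: addaead
Character counts:
  'a': 3
  'd': 3
  'e': 1
Maximum frequency: 3

3


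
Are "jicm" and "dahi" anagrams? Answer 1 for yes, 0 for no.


Strings: "jicm", "dahi"
Sorted first:  cijm
Sorted second: adhi
Differ at position 0: 'c' vs 'a' => not anagrams

0


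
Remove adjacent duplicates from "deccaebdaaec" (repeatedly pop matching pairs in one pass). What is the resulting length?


Input: deccaebdaaec
Stack-based adjacent duplicate removal:
  Read 'd': push. Stack: d
  Read 'e': push. Stack: de
  Read 'c': push. Stack: dec
  Read 'c': matches stack top 'c' => pop. Stack: de
  Read 'a': push. Stack: dea
  Read 'e': push. Stack: deae
  Read 'b': push. Stack: deaeb
  Read 'd': push. Stack: deaebd
  Read 'a': push. Stack: deaebda
  Read 'a': matches stack top 'a' => pop. Stack: deaebd
  Read 'e': push. Stack: deaebde
  Read 'c': push. Stack: deaebdec
Final stack: "deaebdec" (length 8)

8


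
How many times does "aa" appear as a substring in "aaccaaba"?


Searching for "aa" in "aaccaaba"
Scanning each position:
  Position 0: "aa" => MATCH
  Position 1: "ac" => no
  Position 2: "cc" => no
  Position 3: "ca" => no
  Position 4: "aa" => MATCH
  Position 5: "ab" => no
  Position 6: "ba" => no
Total occurrences: 2

2


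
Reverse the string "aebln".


Input: aebln
Reading characters right to left:
  Position 4: 'n'
  Position 3: 'l'
  Position 2: 'b'
  Position 1: 'e'
  Position 0: 'a'
Reversed: nlbea

nlbea


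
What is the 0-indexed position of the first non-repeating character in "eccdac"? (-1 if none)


Input: eccdac
Character frequencies:
  'a': 1
  'c': 3
  'd': 1
  'e': 1
Scanning left to right for freq == 1:
  Position 0 ('e'): unique! => answer = 0

0


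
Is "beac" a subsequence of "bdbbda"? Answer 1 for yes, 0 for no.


Check if "beac" is a subsequence of "bdbbda"
Greedy scan:
  Position 0 ('b'): matches sub[0] = 'b'
  Position 1 ('d'): no match needed
  Position 2 ('b'): no match needed
  Position 3 ('b'): no match needed
  Position 4 ('d'): no match needed
  Position 5 ('a'): no match needed
Only matched 1/4 characters => not a subsequence

0


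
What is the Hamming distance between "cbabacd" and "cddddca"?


Comparing "cbabacd" and "cddddca" position by position:
  Position 0: 'c' vs 'c' => same
  Position 1: 'b' vs 'd' => differ
  Position 2: 'a' vs 'd' => differ
  Position 3: 'b' vs 'd' => differ
  Position 4: 'a' vs 'd' => differ
  Position 5: 'c' vs 'c' => same
  Position 6: 'd' vs 'a' => differ
Total differences (Hamming distance): 5

5


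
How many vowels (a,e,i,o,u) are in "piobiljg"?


Input: piobiljg
Checking each character:
  'p' at position 0: consonant
  'i' at position 1: vowel (running total: 1)
  'o' at position 2: vowel (running total: 2)
  'b' at position 3: consonant
  'i' at position 4: vowel (running total: 3)
  'l' at position 5: consonant
  'j' at position 6: consonant
  'g' at position 7: consonant
Total vowels: 3

3


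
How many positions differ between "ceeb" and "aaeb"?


Comparing "ceeb" and "aaeb" position by position:
  Position 0: 'c' vs 'a' => DIFFER
  Position 1: 'e' vs 'a' => DIFFER
  Position 2: 'e' vs 'e' => same
  Position 3: 'b' vs 'b' => same
Positions that differ: 2

2


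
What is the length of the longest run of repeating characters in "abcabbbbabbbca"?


Input: "abcabbbbabbbca"
Scanning for longest run:
  Position 1 ('b'): new char, reset run to 1
  Position 2 ('c'): new char, reset run to 1
  Position 3 ('a'): new char, reset run to 1
  Position 4 ('b'): new char, reset run to 1
  Position 5 ('b'): continues run of 'b', length=2
  Position 6 ('b'): continues run of 'b', length=3
  Position 7 ('b'): continues run of 'b', length=4
  Position 8 ('a'): new char, reset run to 1
  Position 9 ('b'): new char, reset run to 1
  Position 10 ('b'): continues run of 'b', length=2
  Position 11 ('b'): continues run of 'b', length=3
  Position 12 ('c'): new char, reset run to 1
  Position 13 ('a'): new char, reset run to 1
Longest run: 'b' with length 4

4


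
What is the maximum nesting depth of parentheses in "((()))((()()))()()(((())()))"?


Input: "((()))((()()))()()(((())()))"
Tracking depth:
  Position 0 '(': depth becomes 1
  Position 1 '(': depth becomes 2
  Position 2 '(': depth becomes 3
  Position 3 ')': depth becomes 2
  Position 4 ')': depth becomes 1
  Position 5 ')': depth becomes 0
  Position 6 '(': depth becomes 1
  Position 7 '(': depth becomes 2
  Position 8 '(': depth becomes 3
  Position 9 ')': depth becomes 2
  Position 10 '(': depth becomes 3
  Position 11 ')': depth becomes 2
  Position 12 ')': depth becomes 1
  Position 13 ')': depth becomes 0
  Position 14 '(': depth becomes 1
  Position 15 ')': depth becomes 0
  Position 16 '(': depth becomes 1
  Position 17 ')': depth becomes 0
  Position 18 '(': depth becomes 1
  Position 19 '(': depth becomes 2
  Position 20 '(': depth becomes 3
  Position 21 '(': depth becomes 4
  Position 22 ')': depth becomes 3
  Position 23 ')': depth becomes 2
  Position 24 '(': depth becomes 3
  Position 25 ')': depth becomes 2
  Position 26 ')': depth becomes 1
  Position 27 ')': depth becomes 0
Maximum depth reached: 4

4


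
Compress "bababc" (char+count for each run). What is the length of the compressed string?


Input: bababc
Runs:
  'b' x 1 => "b1"
  'a' x 1 => "a1"
  'b' x 1 => "b1"
  'a' x 1 => "a1"
  'b' x 1 => "b1"
  'c' x 1 => "c1"
Compressed: "b1a1b1a1b1c1"
Compressed length: 12

12


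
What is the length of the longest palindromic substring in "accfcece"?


Input: "accfcece"
Checking substrings for palindromes:
  [2:5] "cfc" (len 3) => palindrome
  [4:7] "cec" (len 3) => palindrome
  [5:8] "ece" (len 3) => palindrome
  [1:3] "cc" (len 2) => palindrome
Longest palindromic substring: "cfc" with length 3

3


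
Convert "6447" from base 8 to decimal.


Input: "6447" in base 8
Positional expansion:
  Digit '6' (value 6) x 8^3 = 3072
  Digit '4' (value 4) x 8^2 = 256
  Digit '4' (value 4) x 8^1 = 32
  Digit '7' (value 7) x 8^0 = 7
Sum = 3367

3367


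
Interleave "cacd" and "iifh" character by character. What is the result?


Interleaving "cacd" and "iifh":
  Position 0: 'c' from first, 'i' from second => "ci"
  Position 1: 'a' from first, 'i' from second => "ai"
  Position 2: 'c' from first, 'f' from second => "cf"
  Position 3: 'd' from first, 'h' from second => "dh"
Result: ciaicfdh

ciaicfdh


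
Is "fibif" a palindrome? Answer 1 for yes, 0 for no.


Input: fibif
Reversed: fibif
  Compare pos 0 ('f') with pos 4 ('f'): match
  Compare pos 1 ('i') with pos 3 ('i'): match
Result: palindrome

1


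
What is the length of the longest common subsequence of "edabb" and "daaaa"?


LCS of "edabb" and "daaaa"
DP table:
           d    a    a    a    a
      0    0    0    0    0    0
  e   0    0    0    0    0    0
  d   0    1    1    1    1    1
  a   0    1    2    2    2    2
  b   0    1    2    2    2    2
  b   0    1    2    2    2    2
LCS length = dp[5][5] = 2

2


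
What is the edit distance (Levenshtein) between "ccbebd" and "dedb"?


Computing edit distance: "ccbebd" -> "dedb"
DP table:
           d    e    d    b
      0    1    2    3    4
  c   1    1    2    3    4
  c   2    2    2    3    4
  b   3    3    3    3    3
  e   4    4    3    4    4
  b   5    5    4    4    4
  d   6    5    5    4    5
Edit distance = dp[6][4] = 5

5


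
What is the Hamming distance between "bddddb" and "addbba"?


Comparing "bddddb" and "addbba" position by position:
  Position 0: 'b' vs 'a' => differ
  Position 1: 'd' vs 'd' => same
  Position 2: 'd' vs 'd' => same
  Position 3: 'd' vs 'b' => differ
  Position 4: 'd' vs 'b' => differ
  Position 5: 'b' vs 'a' => differ
Total differences (Hamming distance): 4

4


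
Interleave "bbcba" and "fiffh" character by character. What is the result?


Interleaving "bbcba" and "fiffh":
  Position 0: 'b' from first, 'f' from second => "bf"
  Position 1: 'b' from first, 'i' from second => "bi"
  Position 2: 'c' from first, 'f' from second => "cf"
  Position 3: 'b' from first, 'f' from second => "bf"
  Position 4: 'a' from first, 'h' from second => "ah"
Result: bfbicfbfah

bfbicfbfah


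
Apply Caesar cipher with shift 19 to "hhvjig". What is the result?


Caesar cipher: shift "hhvjig" by 19
  'h' (pos 7) + 19 = pos 0 = 'a'
  'h' (pos 7) + 19 = pos 0 = 'a'
  'v' (pos 21) + 19 = pos 14 = 'o'
  'j' (pos 9) + 19 = pos 2 = 'c'
  'i' (pos 8) + 19 = pos 1 = 'b'
  'g' (pos 6) + 19 = pos 25 = 'z'
Result: aaocbz

aaocbz


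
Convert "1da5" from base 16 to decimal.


Input: "1da5" in base 16
Positional expansion:
  Digit '1' (value 1) x 16^3 = 4096
  Digit 'd' (value 13) x 16^2 = 3328
  Digit 'a' (value 10) x 16^1 = 160
  Digit '5' (value 5) x 16^0 = 5
Sum = 7589

7589


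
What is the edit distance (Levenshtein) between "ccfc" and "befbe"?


Computing edit distance: "ccfc" -> "befbe"
DP table:
           b    e    f    b    e
      0    1    2    3    4    5
  c   1    1    2    3    4    5
  c   2    2    2    3    4    5
  f   3    3    3    2    3    4
  c   4    4    4    3    3    4
Edit distance = dp[4][5] = 4

4


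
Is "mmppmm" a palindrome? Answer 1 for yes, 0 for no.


Input: mmppmm
Reversed: mmppmm
  Compare pos 0 ('m') with pos 5 ('m'): match
  Compare pos 1 ('m') with pos 4 ('m'): match
  Compare pos 2 ('p') with pos 3 ('p'): match
Result: palindrome

1


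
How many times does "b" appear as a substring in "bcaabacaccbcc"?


Searching for "b" in "bcaabacaccbcc"
Scanning each position:
  Position 0: "b" => MATCH
  Position 1: "c" => no
  Position 2: "a" => no
  Position 3: "a" => no
  Position 4: "b" => MATCH
  Position 5: "a" => no
  Position 6: "c" => no
  Position 7: "a" => no
  Position 8: "c" => no
  Position 9: "c" => no
  Position 10: "b" => MATCH
  Position 11: "c" => no
  Position 12: "c" => no
Total occurrences: 3

3


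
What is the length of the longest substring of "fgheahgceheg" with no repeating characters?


Input: "fgheahgceheg"
Sliding window (track last position of each char):
  Position 0 ('f'): window [0,0] length 1 -- new best
  Position 1 ('g'): window [0,1] length 2 -- new best
  Position 2 ('h'): window [0,2] length 3 -- new best
  Position 3 ('e'): window [0,3] length 4 -- new best
  Position 4 ('a'): window [0,4] length 5 -- new best
  Position 5 ('h'): repeat (last at 2), move window start to 3
  Position 5 ('h'): window [3,5] length 3
  Position 6 ('g'): window [3,6] length 4
  Position 7 ('c'): window [3,7] length 5
  Position 8 ('e'): repeat (last at 3), move window start to 4
  Position 8 ('e'): window [4,8] length 5
  Position 9 ('h'): repeat (last at 5), move window start to 6
  Position 9 ('h'): window [6,9] length 4
  Position 10 ('e'): repeat (last at 8), move window start to 9
  Position 10 ('e'): window [9,10] length 2
  Position 11 ('g'): window [9,11] length 3
Longest substring with no repeats: "fghea" with length 5

5


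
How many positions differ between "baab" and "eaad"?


Comparing "baab" and "eaad" position by position:
  Position 0: 'b' vs 'e' => DIFFER
  Position 1: 'a' vs 'a' => same
  Position 2: 'a' vs 'a' => same
  Position 3: 'b' vs 'd' => DIFFER
Positions that differ: 2

2


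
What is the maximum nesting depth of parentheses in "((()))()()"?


Input: "((()))()()"
Tracking depth:
  Position 0 '(': depth becomes 1
  Position 1 '(': depth becomes 2
  Position 2 '(': depth becomes 3
  Position 3 ')': depth becomes 2
  Position 4 ')': depth becomes 1
  Position 5 ')': depth becomes 0
  Position 6 '(': depth becomes 1
  Position 7 ')': depth becomes 0
  Position 8 '(': depth becomes 1
  Position 9 ')': depth becomes 0
Maximum depth reached: 3

3


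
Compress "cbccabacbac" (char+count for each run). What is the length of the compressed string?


Input: cbccabacbac
Runs:
  'c' x 1 => "c1"
  'b' x 1 => "b1"
  'c' x 2 => "c2"
  'a' x 1 => "a1"
  'b' x 1 => "b1"
  'a' x 1 => "a1"
  'c' x 1 => "c1"
  'b' x 1 => "b1"
  'a' x 1 => "a1"
  'c' x 1 => "c1"
Compressed: "c1b1c2a1b1a1c1b1a1c1"
Compressed length: 20

20


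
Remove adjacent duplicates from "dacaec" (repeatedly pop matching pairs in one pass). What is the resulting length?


Input: dacaec
Stack-based adjacent duplicate removal:
  Read 'd': push. Stack: d
  Read 'a': push. Stack: da
  Read 'c': push. Stack: dac
  Read 'a': push. Stack: daca
  Read 'e': push. Stack: dacae
  Read 'c': push. Stack: dacaec
Final stack: "dacaec" (length 6)

6


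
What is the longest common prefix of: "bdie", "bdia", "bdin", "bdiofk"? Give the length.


Words: bdie, bdia, bdin, bdiofk
  Position 0: all 'b' => match
  Position 1: all 'd' => match
  Position 2: all 'i' => match
  Position 3: ('e', 'a', 'n', 'o') => mismatch, stop
LCP = "bdi" (length 3)

3


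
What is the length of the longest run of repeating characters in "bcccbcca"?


Input: "bcccbcca"
Scanning for longest run:
  Position 1 ('c'): new char, reset run to 1
  Position 2 ('c'): continues run of 'c', length=2
  Position 3 ('c'): continues run of 'c', length=3
  Position 4 ('b'): new char, reset run to 1
  Position 5 ('c'): new char, reset run to 1
  Position 6 ('c'): continues run of 'c', length=2
  Position 7 ('a'): new char, reset run to 1
Longest run: 'c' with length 3

3


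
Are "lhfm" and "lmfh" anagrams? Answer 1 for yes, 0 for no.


Strings: "lhfm", "lmfh"
Sorted first:  fhlm
Sorted second: fhlm
Sorted forms match => anagrams

1


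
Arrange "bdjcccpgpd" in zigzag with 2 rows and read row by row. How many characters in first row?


Zigzag "bdjcccpgpd" into 2 rows:
Placing characters:
  'b' => row 0
  'd' => row 1
  'j' => row 0
  'c' => row 1
  'c' => row 0
  'c' => row 1
  'p' => row 0
  'g' => row 1
  'p' => row 0
  'd' => row 1
Rows:
  Row 0: "bjcpp"
  Row 1: "dccgd"
First row length: 5

5


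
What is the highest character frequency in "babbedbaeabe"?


Input: babbedbaeabe
Character counts:
  'a': 3
  'b': 5
  'd': 1
  'e': 3
Maximum frequency: 5

5


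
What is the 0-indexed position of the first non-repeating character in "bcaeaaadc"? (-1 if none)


Input: bcaeaaadc
Character frequencies:
  'a': 4
  'b': 1
  'c': 2
  'd': 1
  'e': 1
Scanning left to right for freq == 1:
  Position 0 ('b'): unique! => answer = 0

0


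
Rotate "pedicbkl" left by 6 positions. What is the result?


Input: "pedicbkl", rotate left by 6
First 6 characters: "pedicb"
Remaining characters: "kl"
Concatenate remaining + first: "kl" + "pedicb" = "klpedicb"

klpedicb


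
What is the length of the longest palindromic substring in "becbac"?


Input: "becbac"
Checking substrings for palindromes:
  No multi-char palindromic substrings found
Longest palindromic substring: "b" with length 1

1


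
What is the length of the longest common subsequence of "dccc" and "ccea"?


LCS of "dccc" and "ccea"
DP table:
           c    c    e    a
      0    0    0    0    0
  d   0    0    0    0    0
  c   0    1    1    1    1
  c   0    1    2    2    2
  c   0    1    2    2    2
LCS length = dp[4][4] = 2

2


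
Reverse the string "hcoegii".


Input: hcoegii
Reading characters right to left:
  Position 6: 'i'
  Position 5: 'i'
  Position 4: 'g'
  Position 3: 'e'
  Position 2: 'o'
  Position 1: 'c'
  Position 0: 'h'
Reversed: iigeoch

iigeoch


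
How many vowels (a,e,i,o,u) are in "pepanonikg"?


Input: pepanonikg
Checking each character:
  'p' at position 0: consonant
  'e' at position 1: vowel (running total: 1)
  'p' at position 2: consonant
  'a' at position 3: vowel (running total: 2)
  'n' at position 4: consonant
  'o' at position 5: vowel (running total: 3)
  'n' at position 6: consonant
  'i' at position 7: vowel (running total: 4)
  'k' at position 8: consonant
  'g' at position 9: consonant
Total vowels: 4

4


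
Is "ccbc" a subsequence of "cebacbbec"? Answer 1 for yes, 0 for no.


Check if "ccbc" is a subsequence of "cebacbbec"
Greedy scan:
  Position 0 ('c'): matches sub[0] = 'c'
  Position 1 ('e'): no match needed
  Position 2 ('b'): no match needed
  Position 3 ('a'): no match needed
  Position 4 ('c'): matches sub[1] = 'c'
  Position 5 ('b'): matches sub[2] = 'b'
  Position 6 ('b'): no match needed
  Position 7 ('e'): no match needed
  Position 8 ('c'): matches sub[3] = 'c'
All 4 characters matched => is a subsequence

1


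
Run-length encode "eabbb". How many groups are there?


Input: eabbb
Scanning for consecutive runs:
  Group 1: 'e' x 1 (positions 0-0)
  Group 2: 'a' x 1 (positions 1-1)
  Group 3: 'b' x 3 (positions 2-4)
Total groups: 3

3


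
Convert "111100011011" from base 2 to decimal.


Input: "111100011011" in base 2
Positional expansion:
  Digit '1' (value 1) x 2^11 = 2048
  Digit '1' (value 1) x 2^10 = 1024
  Digit '1' (value 1) x 2^9 = 512
  Digit '1' (value 1) x 2^8 = 256
  Digit '0' (value 0) x 2^7 = 0
  Digit '0' (value 0) x 2^6 = 0
  Digit '0' (value 0) x 2^5 = 0
  Digit '1' (value 1) x 2^4 = 16
  Digit '1' (value 1) x 2^3 = 8
  Digit '0' (value 0) x 2^2 = 0
  Digit '1' (value 1) x 2^1 = 2
  Digit '1' (value 1) x 2^0 = 1
Sum = 3867

3867


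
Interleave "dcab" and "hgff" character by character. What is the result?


Interleaving "dcab" and "hgff":
  Position 0: 'd' from first, 'h' from second => "dh"
  Position 1: 'c' from first, 'g' from second => "cg"
  Position 2: 'a' from first, 'f' from second => "af"
  Position 3: 'b' from first, 'f' from second => "bf"
Result: dhcgafbf

dhcgafbf


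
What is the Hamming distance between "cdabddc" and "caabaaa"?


Comparing "cdabddc" and "caabaaa" position by position:
  Position 0: 'c' vs 'c' => same
  Position 1: 'd' vs 'a' => differ
  Position 2: 'a' vs 'a' => same
  Position 3: 'b' vs 'b' => same
  Position 4: 'd' vs 'a' => differ
  Position 5: 'd' vs 'a' => differ
  Position 6: 'c' vs 'a' => differ
Total differences (Hamming distance): 4

4


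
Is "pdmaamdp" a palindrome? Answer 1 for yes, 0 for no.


Input: pdmaamdp
Reversed: pdmaamdp
  Compare pos 0 ('p') with pos 7 ('p'): match
  Compare pos 1 ('d') with pos 6 ('d'): match
  Compare pos 2 ('m') with pos 5 ('m'): match
  Compare pos 3 ('a') with pos 4 ('a'): match
Result: palindrome

1


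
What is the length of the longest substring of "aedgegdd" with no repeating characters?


Input: "aedgegdd"
Sliding window (track last position of each char):
  Position 0 ('a'): window [0,0] length 1 -- new best
  Position 1 ('e'): window [0,1] length 2 -- new best
  Position 2 ('d'): window [0,2] length 3 -- new best
  Position 3 ('g'): window [0,3] length 4 -- new best
  Position 4 ('e'): repeat (last at 1), move window start to 2
  Position 4 ('e'): window [2,4] length 3
  Position 5 ('g'): repeat (last at 3), move window start to 4
  Position 5 ('g'): window [4,5] length 2
  Position 6 ('d'): window [4,6] length 3
  Position 7 ('d'): repeat (last at 6), move window start to 7
  Position 7 ('d'): window [7,7] length 1
Longest substring with no repeats: "aedg" with length 4

4


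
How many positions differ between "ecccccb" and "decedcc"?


Comparing "ecccccb" and "decedcc" position by position:
  Position 0: 'e' vs 'd' => DIFFER
  Position 1: 'c' vs 'e' => DIFFER
  Position 2: 'c' vs 'c' => same
  Position 3: 'c' vs 'e' => DIFFER
  Position 4: 'c' vs 'd' => DIFFER
  Position 5: 'c' vs 'c' => same
  Position 6: 'b' vs 'c' => DIFFER
Positions that differ: 5

5


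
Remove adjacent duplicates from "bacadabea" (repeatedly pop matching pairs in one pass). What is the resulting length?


Input: bacadabea
Stack-based adjacent duplicate removal:
  Read 'b': push. Stack: b
  Read 'a': push. Stack: ba
  Read 'c': push. Stack: bac
  Read 'a': push. Stack: baca
  Read 'd': push. Stack: bacad
  Read 'a': push. Stack: bacada
  Read 'b': push. Stack: bacadab
  Read 'e': push. Stack: bacadabe
  Read 'a': push. Stack: bacadabea
Final stack: "bacadabea" (length 9)

9


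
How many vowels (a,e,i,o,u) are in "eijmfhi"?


Input: eijmfhi
Checking each character:
  'e' at position 0: vowel (running total: 1)
  'i' at position 1: vowel (running total: 2)
  'j' at position 2: consonant
  'm' at position 3: consonant
  'f' at position 4: consonant
  'h' at position 5: consonant
  'i' at position 6: vowel (running total: 3)
Total vowels: 3

3


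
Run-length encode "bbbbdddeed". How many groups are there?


Input: bbbbdddeed
Scanning for consecutive runs:
  Group 1: 'b' x 4 (positions 0-3)
  Group 2: 'd' x 3 (positions 4-6)
  Group 3: 'e' x 2 (positions 7-8)
  Group 4: 'd' x 1 (positions 9-9)
Total groups: 4

4


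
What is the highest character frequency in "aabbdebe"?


Input: aabbdebe
Character counts:
  'a': 2
  'b': 3
  'd': 1
  'e': 2
Maximum frequency: 3

3


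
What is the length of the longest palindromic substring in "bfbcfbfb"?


Input: "bfbcfbfb"
Checking substrings for palindromes:
  [0:3] "bfb" (len 3) => palindrome
  [4:7] "fbf" (len 3) => palindrome
  [5:8] "bfb" (len 3) => palindrome
Longest palindromic substring: "bfb" with length 3

3


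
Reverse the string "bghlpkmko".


Input: bghlpkmko
Reading characters right to left:
  Position 8: 'o'
  Position 7: 'k'
  Position 6: 'm'
  Position 5: 'k'
  Position 4: 'p'
  Position 3: 'l'
  Position 2: 'h'
  Position 1: 'g'
  Position 0: 'b'
Reversed: okmkplhgb

okmkplhgb


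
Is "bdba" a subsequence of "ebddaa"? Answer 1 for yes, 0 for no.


Check if "bdba" is a subsequence of "ebddaa"
Greedy scan:
  Position 0 ('e'): no match needed
  Position 1 ('b'): matches sub[0] = 'b'
  Position 2 ('d'): matches sub[1] = 'd'
  Position 3 ('d'): no match needed
  Position 4 ('a'): no match needed
  Position 5 ('a'): no match needed
Only matched 2/4 characters => not a subsequence

0


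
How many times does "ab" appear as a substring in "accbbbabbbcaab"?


Searching for "ab" in "accbbbabbbcaab"
Scanning each position:
  Position 0: "ac" => no
  Position 1: "cc" => no
  Position 2: "cb" => no
  Position 3: "bb" => no
  Position 4: "bb" => no
  Position 5: "ba" => no
  Position 6: "ab" => MATCH
  Position 7: "bb" => no
  Position 8: "bb" => no
  Position 9: "bc" => no
  Position 10: "ca" => no
  Position 11: "aa" => no
  Position 12: "ab" => MATCH
Total occurrences: 2

2


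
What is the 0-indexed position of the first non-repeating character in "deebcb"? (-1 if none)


Input: deebcb
Character frequencies:
  'b': 2
  'c': 1
  'd': 1
  'e': 2
Scanning left to right for freq == 1:
  Position 0 ('d'): unique! => answer = 0

0


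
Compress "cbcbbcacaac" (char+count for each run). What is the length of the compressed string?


Input: cbcbbcacaac
Runs:
  'c' x 1 => "c1"
  'b' x 1 => "b1"
  'c' x 1 => "c1"
  'b' x 2 => "b2"
  'c' x 1 => "c1"
  'a' x 1 => "a1"
  'c' x 1 => "c1"
  'a' x 2 => "a2"
  'c' x 1 => "c1"
Compressed: "c1b1c1b2c1a1c1a2c1"
Compressed length: 18

18


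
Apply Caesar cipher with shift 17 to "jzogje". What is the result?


Caesar cipher: shift "jzogje" by 17
  'j' (pos 9) + 17 = pos 0 = 'a'
  'z' (pos 25) + 17 = pos 16 = 'q'
  'o' (pos 14) + 17 = pos 5 = 'f'
  'g' (pos 6) + 17 = pos 23 = 'x'
  'j' (pos 9) + 17 = pos 0 = 'a'
  'e' (pos 4) + 17 = pos 21 = 'v'
Result: aqfxav

aqfxav


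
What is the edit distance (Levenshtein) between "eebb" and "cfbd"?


Computing edit distance: "eebb" -> "cfbd"
DP table:
           c    f    b    d
      0    1    2    3    4
  e   1    1    2    3    4
  e   2    2    2    3    4
  b   3    3    3    2    3
  b   4    4    4    3    3
Edit distance = dp[4][4] = 3

3


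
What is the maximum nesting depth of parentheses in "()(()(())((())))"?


Input: "()(()(())((())))"
Tracking depth:
  Position 0 '(': depth becomes 1
  Position 1 ')': depth becomes 0
  Position 2 '(': depth becomes 1
  Position 3 '(': depth becomes 2
  Position 4 ')': depth becomes 1
  Position 5 '(': depth becomes 2
  Position 6 '(': depth becomes 3
  Position 7 ')': depth becomes 2
  Position 8 ')': depth becomes 1
  Position 9 '(': depth becomes 2
  Position 10 '(': depth becomes 3
  Position 11 '(': depth becomes 4
  Position 12 ')': depth becomes 3
  Position 13 ')': depth becomes 2
  Position 14 ')': depth becomes 1
  Position 15 ')': depth becomes 0
Maximum depth reached: 4

4


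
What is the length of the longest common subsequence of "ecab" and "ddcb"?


LCS of "ecab" and "ddcb"
DP table:
           d    d    c    b
      0    0    0    0    0
  e   0    0    0    0    0
  c   0    0    0    1    1
  a   0    0    0    1    1
  b   0    0    0    1    2
LCS length = dp[4][4] = 2

2


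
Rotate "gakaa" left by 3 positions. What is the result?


Input: "gakaa", rotate left by 3
First 3 characters: "gak"
Remaining characters: "aa"
Concatenate remaining + first: "aa" + "gak" = "aagak"

aagak
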